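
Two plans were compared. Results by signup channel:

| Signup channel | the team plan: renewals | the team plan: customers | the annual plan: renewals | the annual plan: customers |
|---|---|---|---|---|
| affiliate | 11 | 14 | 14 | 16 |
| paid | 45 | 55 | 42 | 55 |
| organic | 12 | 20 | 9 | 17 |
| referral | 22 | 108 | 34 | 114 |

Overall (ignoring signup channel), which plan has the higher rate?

Affiliate: the team plan 11/14 = 78.6%, the annual plan 14/16 = 87.5% → the annual plan
Paid: the team plan 45/55 = 81.8%, the annual plan 42/55 = 76.4% → the team plan
Organic: the team plan 12/20 = 60.0%, the annual plan 9/17 = 52.9% → the team plan
Referral: the team plan 22/108 = 20.4%, the annual plan 34/114 = 29.8% → the annual plan
Overall: the team plan 90/197 = 45.7%, the annual plan 99/202 = 49.0% → the annual plan
(Neither sweeps every signup group, but the annual plan has the higher pooled rate.)

the annual plan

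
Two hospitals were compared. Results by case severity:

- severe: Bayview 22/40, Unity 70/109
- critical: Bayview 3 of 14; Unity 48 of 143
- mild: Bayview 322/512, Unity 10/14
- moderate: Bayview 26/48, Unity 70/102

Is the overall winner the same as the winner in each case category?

Severe: Bayview 22/40 = 55.0%, Unity 70/109 = 64.2% → Unity
Critical: Bayview 3/14 = 21.4%, Unity 48/143 = 33.6% → Unity
Mild: Bayview 322/512 = 62.9%, Unity 10/14 = 71.4% → Unity
Moderate: Bayview 26/48 = 54.2%, Unity 70/102 = 68.6% → Unity
Overall: Bayview 373/614 = 60.7%, Unity 198/368 = 53.8% → Bayview
Unity wins each case group but Bayview wins overall — the comparison reverses. Unity's patients skew toward critical, which has a lower base rate.

No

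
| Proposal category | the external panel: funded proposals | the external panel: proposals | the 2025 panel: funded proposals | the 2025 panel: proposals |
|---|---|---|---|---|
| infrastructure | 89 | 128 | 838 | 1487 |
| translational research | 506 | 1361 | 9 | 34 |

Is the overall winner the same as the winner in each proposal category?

No

Infrastructure: the external panel 89/128 = 69.5%, the 2025 panel 838/1487 = 56.4% → the external panel
Translational research: the external panel 506/1361 = 37.2%, the 2025 panel 9/34 = 26.5% → the external panel
Overall: the external panel 595/1489 = 40.0%, the 2025 panel 847/1521 = 55.7% → the 2025 panel
The external panel wins each proposal group but the 2025 panel wins overall — the comparison reverses. The external panel's proposals skew toward translational research, which has a lower base rate.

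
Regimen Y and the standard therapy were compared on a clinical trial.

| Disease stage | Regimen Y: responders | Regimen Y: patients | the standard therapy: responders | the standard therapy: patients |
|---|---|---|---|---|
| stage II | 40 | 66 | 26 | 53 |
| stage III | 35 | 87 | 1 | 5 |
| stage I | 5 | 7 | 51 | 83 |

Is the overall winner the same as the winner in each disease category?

Stage II: Regimen Y 40/66 = 60.6%, the standard therapy 26/53 = 49.1% → Regimen Y
Stage III: Regimen Y 35/87 = 40.2%, the standard therapy 1/5 = 20.0% → Regimen Y
Stage I: Regimen Y 5/7 = 71.4%, the standard therapy 51/83 = 61.4% → Regimen Y
Overall: Regimen Y 80/160 = 50.0%, the standard therapy 78/141 = 55.3% → the standard therapy
Regimen Y wins each disease group but the standard therapy wins overall — the comparison reverses. Regimen Y's patients skew toward stage III, which has a lower base rate.

No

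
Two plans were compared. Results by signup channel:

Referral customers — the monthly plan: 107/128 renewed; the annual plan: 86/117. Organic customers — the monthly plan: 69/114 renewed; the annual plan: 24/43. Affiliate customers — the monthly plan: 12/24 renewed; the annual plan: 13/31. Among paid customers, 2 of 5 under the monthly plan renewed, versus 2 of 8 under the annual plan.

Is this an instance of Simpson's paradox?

No

Referral: the monthly plan 107/128 = 83.6%, the annual plan 86/117 = 73.5% → the monthly plan
Organic: the monthly plan 69/114 = 60.5%, the annual plan 24/43 = 55.8% → the monthly plan
Affiliate: the monthly plan 12/24 = 50.0%, the annual plan 13/31 = 41.9% → the monthly plan
Paid: the monthly plan 2/5 = 40.0%, the annual plan 2/8 = 25.0% → the monthly plan
Overall: the monthly plan 190/271 = 70.1%, the annual plan 125/199 = 62.8% → the monthly plan
The monthly plan wins overall and in every signup group — no reversal.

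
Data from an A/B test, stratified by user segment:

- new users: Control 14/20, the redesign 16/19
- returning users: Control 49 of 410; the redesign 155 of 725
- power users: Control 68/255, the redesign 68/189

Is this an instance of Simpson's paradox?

No

New users: Control 14/20 = 70.0%, the redesign 16/19 = 84.2% → the redesign
Returning users: Control 49/410 = 12.0%, the redesign 155/725 = 21.4% → the redesign
Power users: Control 68/255 = 26.7%, the redesign 68/189 = 36.0% → the redesign
Overall: Control 131/685 = 19.1%, the redesign 239/933 = 25.6% → the redesign
The redesign wins overall and in every user group — no reversal.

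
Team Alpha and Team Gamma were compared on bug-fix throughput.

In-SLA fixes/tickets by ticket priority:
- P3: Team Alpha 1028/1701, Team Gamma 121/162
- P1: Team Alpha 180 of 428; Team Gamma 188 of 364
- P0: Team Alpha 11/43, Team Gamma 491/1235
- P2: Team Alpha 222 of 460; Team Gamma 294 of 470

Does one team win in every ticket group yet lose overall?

P3: Team Alpha 1028/1701 = 60.4%, Team Gamma 121/162 = 74.7% → Team Gamma
P1: Team Alpha 180/428 = 42.1%, Team Gamma 188/364 = 51.6% → Team Gamma
P0: Team Alpha 11/43 = 25.6%, Team Gamma 491/1235 = 39.8% → Team Gamma
P2: Team Alpha 222/460 = 48.3%, Team Gamma 294/470 = 62.6% → Team Gamma
Overall: Team Alpha 1441/2632 = 54.7%, Team Gamma 1094/2231 = 49.0% → Team Alpha
Team Gamma wins each ticket group but Team Alpha wins overall — the comparison reverses. Team Gamma's tickets skew toward P0, which has a lower base rate.

Yes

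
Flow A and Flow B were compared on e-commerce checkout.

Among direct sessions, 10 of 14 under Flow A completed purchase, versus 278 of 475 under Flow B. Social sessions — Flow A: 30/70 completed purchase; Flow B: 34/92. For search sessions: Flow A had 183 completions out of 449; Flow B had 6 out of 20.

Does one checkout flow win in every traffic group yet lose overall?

Direct: Flow A 10/14 = 71.4%, Flow B 278/475 = 58.5% → Flow A
Social: Flow A 30/70 = 42.9%, Flow B 34/92 = 37.0% → Flow A
Search: Flow A 183/449 = 40.8%, Flow B 6/20 = 30.0% → Flow A
Overall: Flow A 223/533 = 41.8%, Flow B 318/587 = 54.2% → Flow B
Flow A wins each traffic group but Flow B wins overall — the comparison reverses. Flow A's sessions skew toward search, which has a lower base rate.

Yes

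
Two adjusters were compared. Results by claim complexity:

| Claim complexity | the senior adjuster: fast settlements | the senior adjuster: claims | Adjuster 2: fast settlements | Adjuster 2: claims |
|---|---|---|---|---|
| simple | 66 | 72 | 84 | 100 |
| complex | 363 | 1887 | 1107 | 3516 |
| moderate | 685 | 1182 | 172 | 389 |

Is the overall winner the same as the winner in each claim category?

No

Simple: the senior adjuster 66/72 = 91.7%, Adjuster 2 84/100 = 84.0% → the senior adjuster
Complex: the senior adjuster 363/1887 = 19.2%, Adjuster 2 1107/3516 = 31.5% → Adjuster 2
Moderate: the senior adjuster 685/1182 = 58.0%, Adjuster 2 172/389 = 44.2% → the senior adjuster
Overall: the senior adjuster 1114/3141 = 35.5%, Adjuster 2 1363/4005 = 34.0% → the senior adjuster
Neither sweeps: the senior adjuster wins 2 of 3 groups, Adjuster 2 wins 1. The senior adjuster wins overall but not every group — no Simpson reversal.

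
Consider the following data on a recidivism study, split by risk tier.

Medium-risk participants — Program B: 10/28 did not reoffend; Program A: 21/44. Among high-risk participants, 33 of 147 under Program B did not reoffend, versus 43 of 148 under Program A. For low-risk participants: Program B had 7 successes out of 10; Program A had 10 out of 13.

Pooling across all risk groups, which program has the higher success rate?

Medium-risk: Program B 10/28 = 35.7%, Program A 21/44 = 47.7% → Program A
High-risk: Program B 33/147 = 22.4%, Program A 43/148 = 29.1% → Program A
Low-risk: Program B 7/10 = 70.0%, Program A 10/13 = 76.9% → Program A
Overall: Program B 50/185 = 27.0%, Program A 74/205 = 36.1% → Program A

Program A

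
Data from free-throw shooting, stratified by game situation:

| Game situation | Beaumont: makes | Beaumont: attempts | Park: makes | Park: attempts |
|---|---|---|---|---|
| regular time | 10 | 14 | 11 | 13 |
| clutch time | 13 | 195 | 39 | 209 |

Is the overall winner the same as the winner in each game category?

Regular time: Beaumont 10/14 = 71.4%, Park 11/13 = 84.6% → Park
Clutch time: Beaumont 13/195 = 6.7%, Park 39/209 = 18.7% → Park
Overall: Beaumont 23/209 = 11.0%, Park 50/222 = 22.5% → Park
Park wins overall and in every game group — no reversal.

Yes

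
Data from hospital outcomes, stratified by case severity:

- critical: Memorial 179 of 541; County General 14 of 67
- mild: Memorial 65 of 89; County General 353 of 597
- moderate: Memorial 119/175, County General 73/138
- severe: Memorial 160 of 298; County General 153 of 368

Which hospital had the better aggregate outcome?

Critical: Memorial 179/541 = 33.1%, County General 14/67 = 20.9% → Memorial
Mild: Memorial 65/89 = 73.0%, County General 353/597 = 59.1% → Memorial
Moderate: Memorial 119/175 = 68.0%, County General 73/138 = 52.9% → Memorial
Severe: Memorial 160/298 = 53.7%, County General 153/368 = 41.6% → Memorial
Overall: Memorial 523/1103 = 47.4%, County General 593/1170 = 50.7% → County General
(Memorial wins every case group but County General wins overall — Memorial's patients skew toward the low-rate critical group.)

County General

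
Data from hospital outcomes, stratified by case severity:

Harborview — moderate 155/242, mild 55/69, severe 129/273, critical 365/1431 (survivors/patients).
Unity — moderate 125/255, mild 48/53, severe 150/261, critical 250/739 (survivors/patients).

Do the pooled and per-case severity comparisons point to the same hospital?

No

Moderate: Harborview 155/242 = 64.0%, Unity 125/255 = 49.0% → Harborview
Mild: Harborview 55/69 = 79.7%, Unity 48/53 = 90.6% → Unity
Severe: Harborview 129/273 = 47.3%, Unity 150/261 = 57.5% → Unity
Critical: Harborview 365/1431 = 25.5%, Unity 250/739 = 33.8% → Unity
Overall: Harborview 704/2015 = 34.9%, Unity 573/1308 = 43.8% → Unity
Neither sweeps: Harborview wins 1 of 4 groups, Unity wins 3. Unity wins overall but not every group — no Simpson reversal.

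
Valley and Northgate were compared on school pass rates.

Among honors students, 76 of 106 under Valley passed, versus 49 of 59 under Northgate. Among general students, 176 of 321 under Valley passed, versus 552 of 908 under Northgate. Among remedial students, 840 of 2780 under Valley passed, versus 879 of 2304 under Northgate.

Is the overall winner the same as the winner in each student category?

Honors: Valley 76/106 = 71.7%, Northgate 49/59 = 83.1% → Northgate
General: Valley 176/321 = 54.8%, Northgate 552/908 = 60.8% → Northgate
Remedial: Valley 840/2780 = 30.2%, Northgate 879/2304 = 38.2% → Northgate
Overall: Valley 1092/3207 = 34.1%, Northgate 1480/3271 = 45.2% → Northgate
Northgate wins overall and in every student group — no reversal.

Yes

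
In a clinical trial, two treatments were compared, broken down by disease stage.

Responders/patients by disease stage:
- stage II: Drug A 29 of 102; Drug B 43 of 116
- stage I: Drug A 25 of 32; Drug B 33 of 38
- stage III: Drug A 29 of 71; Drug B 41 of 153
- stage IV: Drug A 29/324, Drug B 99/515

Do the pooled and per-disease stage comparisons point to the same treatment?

Stage II: Drug A 29/102 = 28.4%, Drug B 43/116 = 37.1% → Drug B
Stage I: Drug A 25/32 = 78.1%, Drug B 33/38 = 86.8% → Drug B
Stage III: Drug A 29/71 = 40.8%, Drug B 41/153 = 26.8% → Drug A
Stage IV: Drug A 29/324 = 9.0%, Drug B 99/515 = 19.2% → Drug B
Overall: Drug A 112/529 = 21.2%, Drug B 216/822 = 26.3% → Drug B
Neither sweeps: Drug A wins 1 of 4 groups, Drug B wins 3. Drug B wins overall but not every group — no Simpson reversal.

No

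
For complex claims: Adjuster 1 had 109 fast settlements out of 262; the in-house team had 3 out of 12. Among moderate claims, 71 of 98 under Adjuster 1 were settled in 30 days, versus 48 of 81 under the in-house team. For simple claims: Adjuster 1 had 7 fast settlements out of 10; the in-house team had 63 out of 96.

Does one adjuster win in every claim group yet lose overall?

Complex: Adjuster 1 109/262 = 41.6%, the in-house team 3/12 = 25.0% → Adjuster 1
Moderate: Adjuster 1 71/98 = 72.4%, the in-house team 48/81 = 59.3% → Adjuster 1
Simple: Adjuster 1 7/10 = 70.0%, the in-house team 63/96 = 65.6% → Adjuster 1
Overall: Adjuster 1 187/370 = 50.5%, the in-house team 114/189 = 60.3% → the in-house team
Adjuster 1 wins each claim group but the in-house team wins overall — the comparison reverses. Adjuster 1's claims skew toward complex, which has a lower base rate.

Yes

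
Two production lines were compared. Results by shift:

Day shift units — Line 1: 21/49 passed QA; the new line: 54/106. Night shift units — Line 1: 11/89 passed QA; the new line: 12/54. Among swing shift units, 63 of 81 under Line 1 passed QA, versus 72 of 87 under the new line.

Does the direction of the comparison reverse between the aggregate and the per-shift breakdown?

Day shift: Line 1 21/49 = 42.9%, the new line 54/106 = 50.9% → the new line
Night shift: Line 1 11/89 = 12.4%, the new line 12/54 = 22.2% → the new line
Swing shift: Line 1 63/81 = 77.8%, the new line 72/87 = 82.8% → the new line
Overall: Line 1 95/219 = 43.4%, the new line 138/247 = 55.9% → the new line
The new line wins overall and in every shift group — no reversal.

No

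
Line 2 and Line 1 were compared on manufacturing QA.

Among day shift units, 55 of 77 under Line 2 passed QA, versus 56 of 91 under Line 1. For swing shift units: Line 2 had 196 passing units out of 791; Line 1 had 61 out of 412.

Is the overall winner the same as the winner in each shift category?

Day shift: Line 2 55/77 = 71.4%, Line 1 56/91 = 61.5% → Line 2
Swing shift: Line 2 196/791 = 24.8%, Line 1 61/412 = 14.8% → Line 2
Overall: Line 2 251/868 = 28.9%, Line 1 117/503 = 23.3% → Line 2
Line 2 wins overall and in every shift group — no reversal.

Yes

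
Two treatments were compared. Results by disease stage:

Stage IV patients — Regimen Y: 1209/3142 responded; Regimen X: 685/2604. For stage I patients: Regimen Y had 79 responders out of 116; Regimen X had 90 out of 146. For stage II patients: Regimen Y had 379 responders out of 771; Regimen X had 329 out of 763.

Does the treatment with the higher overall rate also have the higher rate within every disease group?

Yes

Stage IV: Regimen Y 1209/3142 = 38.5%, Regimen X 685/2604 = 26.3% → Regimen Y
Stage I: Regimen Y 79/116 = 68.1%, Regimen X 90/146 = 61.6% → Regimen Y
Stage II: Regimen Y 379/771 = 49.2%, Regimen X 329/763 = 43.1% → Regimen Y
Overall: Regimen Y 1667/4029 = 41.4%, Regimen X 1104/3513 = 31.4% → Regimen Y
Regimen Y wins overall and in every disease group — no reversal.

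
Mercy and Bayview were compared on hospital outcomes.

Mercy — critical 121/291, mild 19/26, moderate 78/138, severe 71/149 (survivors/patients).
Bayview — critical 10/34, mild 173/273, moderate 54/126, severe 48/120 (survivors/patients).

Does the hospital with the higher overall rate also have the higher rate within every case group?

Critical: Mercy 121/291 = 41.6%, Bayview 10/34 = 29.4% → Mercy
Mild: Mercy 19/26 = 73.1%, Bayview 173/273 = 63.4% → Mercy
Moderate: Mercy 78/138 = 56.5%, Bayview 54/126 = 42.9% → Mercy
Severe: Mercy 71/149 = 47.7%, Bayview 48/120 = 40.0% → Mercy
Overall: Mercy 289/604 = 47.8%, Bayview 285/553 = 51.5% → Bayview
Mercy wins each case group but Bayview wins overall — the comparison reverses. Mercy's patients skew toward critical, which has a lower base rate.

No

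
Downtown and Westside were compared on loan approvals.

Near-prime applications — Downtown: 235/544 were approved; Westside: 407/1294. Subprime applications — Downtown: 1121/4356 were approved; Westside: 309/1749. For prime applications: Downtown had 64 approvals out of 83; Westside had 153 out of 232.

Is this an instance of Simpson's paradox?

Near-prime: Downtown 235/544 = 43.2%, Westside 407/1294 = 31.5% → Downtown
Subprime: Downtown 1121/4356 = 25.7%, Westside 309/1749 = 17.7% → Downtown
Prime: Downtown 64/83 = 77.1%, Westside 153/232 = 65.9% → Downtown
Overall: Downtown 1420/4983 = 28.5%, Westside 869/3275 = 26.5% → Downtown
Downtown wins overall and in every credit group — no reversal.

No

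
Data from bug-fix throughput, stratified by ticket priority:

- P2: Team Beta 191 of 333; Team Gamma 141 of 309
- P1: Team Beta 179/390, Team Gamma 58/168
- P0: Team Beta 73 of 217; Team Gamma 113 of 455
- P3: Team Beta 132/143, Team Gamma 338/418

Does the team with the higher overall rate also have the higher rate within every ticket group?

Yes

P2: Team Beta 191/333 = 57.4%, Team Gamma 141/309 = 45.6% → Team Beta
P1: Team Beta 179/390 = 45.9%, Team Gamma 58/168 = 34.5% → Team Beta
P0: Team Beta 73/217 = 33.6%, Team Gamma 113/455 = 24.8% → Team Beta
P3: Team Beta 132/143 = 92.3%, Team Gamma 338/418 = 80.9% → Team Beta
Overall: Team Beta 575/1083 = 53.1%, Team Gamma 650/1350 = 48.1% → Team Beta
Team Beta wins overall and in every ticket group — no reversal.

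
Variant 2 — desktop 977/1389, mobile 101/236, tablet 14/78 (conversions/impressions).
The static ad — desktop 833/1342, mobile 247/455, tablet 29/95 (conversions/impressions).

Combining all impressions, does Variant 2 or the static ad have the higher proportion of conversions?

Desktop: Variant 2 977/1389 = 70.3%, the static ad 833/1342 = 62.1% → Variant 2
Mobile: Variant 2 101/236 = 42.8%, the static ad 247/455 = 54.3% → the static ad
Tablet: Variant 2 14/78 = 17.9%, the static ad 29/95 = 30.5% → the static ad
Overall: Variant 2 1092/1703 = 64.1%, the static ad 1109/1892 = 58.6% → Variant 2
(Neither sweeps every device group, but Variant 2 has the higher pooled rate.)

Variant 2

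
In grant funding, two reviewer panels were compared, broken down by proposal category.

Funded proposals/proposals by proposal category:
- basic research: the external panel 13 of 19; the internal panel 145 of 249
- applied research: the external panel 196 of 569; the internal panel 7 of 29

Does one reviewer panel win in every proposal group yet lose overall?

Yes

Basic research: the external panel 13/19 = 68.4%, the internal panel 145/249 = 58.2% → the external panel
Applied research: the external panel 196/569 = 34.4%, the internal panel 7/29 = 24.1% → the external panel
Overall: the external panel 209/588 = 35.5%, the internal panel 152/278 = 54.7% → the internal panel
The external panel wins each proposal group but the internal panel wins overall — the comparison reverses. The external panel's proposals skew toward applied research, which has a lower base rate.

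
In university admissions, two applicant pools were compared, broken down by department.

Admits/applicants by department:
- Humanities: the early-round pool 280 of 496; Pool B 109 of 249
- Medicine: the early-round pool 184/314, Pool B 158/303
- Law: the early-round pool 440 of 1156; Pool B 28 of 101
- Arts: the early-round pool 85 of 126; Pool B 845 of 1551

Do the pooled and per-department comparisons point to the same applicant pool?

No

Humanities: the early-round pool 280/496 = 56.5%, Pool B 109/249 = 43.8% → the early-round pool
Medicine: the early-round pool 184/314 = 58.6%, Pool B 158/303 = 52.1% → the early-round pool
Law: the early-round pool 440/1156 = 38.1%, Pool B 28/101 = 27.7% → the early-round pool
Arts: the early-round pool 85/126 = 67.5%, Pool B 845/1551 = 54.5% → the early-round pool
Overall: the early-round pool 989/2092 = 47.3%, Pool B 1140/2204 = 51.7% → Pool B
The early-round pool wins each department group but Pool B wins overall — the comparison reverses. The early-round pool's applicants skew toward Law, which has a lower base rate.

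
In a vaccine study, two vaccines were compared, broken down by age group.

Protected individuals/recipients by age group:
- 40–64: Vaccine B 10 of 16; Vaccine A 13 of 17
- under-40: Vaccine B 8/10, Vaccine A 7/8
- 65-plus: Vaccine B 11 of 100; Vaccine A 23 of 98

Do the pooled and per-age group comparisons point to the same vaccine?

40–64: Vaccine B 10/16 = 62.5%, Vaccine A 13/17 = 76.5% → Vaccine A
Under-40: Vaccine B 8/10 = 80.0%, Vaccine A 7/8 = 87.5% → Vaccine A
65-plus: Vaccine B 11/100 = 11.0%, Vaccine A 23/98 = 23.5% → Vaccine A
Overall: Vaccine B 29/126 = 23.0%, Vaccine A 43/123 = 35.0% → Vaccine A
Vaccine A wins overall and in every age group — no reversal.

Yes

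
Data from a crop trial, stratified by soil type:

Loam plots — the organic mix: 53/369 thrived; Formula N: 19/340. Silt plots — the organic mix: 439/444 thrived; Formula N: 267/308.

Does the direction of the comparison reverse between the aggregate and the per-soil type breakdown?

No

Loam: the organic mix 53/369 = 14.4%, Formula N 19/340 = 5.6% → the organic mix
Silt: the organic mix 439/444 = 98.9%, Formula N 267/308 = 86.7% → the organic mix
Overall: the organic mix 492/813 = 60.5%, Formula N 286/648 = 44.1% → the organic mix
The organic mix wins overall and in every soil group — no reversal.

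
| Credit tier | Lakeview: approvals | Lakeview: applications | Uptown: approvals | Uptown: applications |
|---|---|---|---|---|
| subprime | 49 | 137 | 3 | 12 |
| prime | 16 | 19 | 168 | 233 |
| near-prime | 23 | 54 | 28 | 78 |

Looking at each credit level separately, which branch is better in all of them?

Lakeview

Subprime: Lakeview 49/137 = 35.8%, Uptown 3/12 = 25.0% → Lakeview
Prime: Lakeview 16/19 = 84.2%, Uptown 168/233 = 72.1% → Lakeview
Near-prime: Lakeview 23/54 = 42.6%, Uptown 28/78 = 35.9% → Lakeview
Lakeview has the higher rate in all 3 groups.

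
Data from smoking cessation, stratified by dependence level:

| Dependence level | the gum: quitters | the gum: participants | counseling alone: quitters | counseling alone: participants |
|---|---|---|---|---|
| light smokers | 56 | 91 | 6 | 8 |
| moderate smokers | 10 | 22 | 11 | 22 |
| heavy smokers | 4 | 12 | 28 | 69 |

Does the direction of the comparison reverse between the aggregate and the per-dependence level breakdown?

Yes

Light smokers: the gum 56/91 = 61.5%, counseling alone 6/8 = 75.0% → counseling alone
Moderate smokers: the gum 10/22 = 45.5%, counseling alone 11/22 = 50.0% → counseling alone
Heavy smokers: the gum 4/12 = 33.3%, counseling alone 28/69 = 40.6% → counseling alone
Overall: the gum 70/125 = 56.0%, counseling alone 45/99 = 45.5% → the gum
Counseling alone wins each dependence group but the gum wins overall — the comparison reverses. Counseling alone's participants skew toward heavy smokers, which has a lower base rate.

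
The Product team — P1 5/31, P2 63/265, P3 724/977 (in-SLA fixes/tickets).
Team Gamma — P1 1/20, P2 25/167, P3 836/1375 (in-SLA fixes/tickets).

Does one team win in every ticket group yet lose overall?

P1: the Product team 5/31 = 16.1%, Team Gamma 1/20 = 5.0% → the Product team
P2: the Product team 63/265 = 23.8%, Team Gamma 25/167 = 15.0% → the Product team
P3: the Product team 724/977 = 74.1%, Team Gamma 836/1375 = 60.8% → the Product team
Overall: the Product team 792/1273 = 62.2%, Team Gamma 862/1562 = 55.2% → the Product team
The Product team wins overall and in every ticket group — no reversal.

No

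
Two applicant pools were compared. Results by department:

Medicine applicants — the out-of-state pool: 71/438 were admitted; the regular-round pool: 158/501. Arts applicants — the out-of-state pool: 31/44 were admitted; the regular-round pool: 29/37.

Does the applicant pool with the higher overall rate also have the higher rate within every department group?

Yes

Medicine: the out-of-state pool 71/438 = 16.2%, the regular-round pool 158/501 = 31.5% → the regular-round pool
Arts: the out-of-state pool 31/44 = 70.5%, the regular-round pool 29/37 = 78.4% → the regular-round pool
Overall: the out-of-state pool 102/482 = 21.2%, the regular-round pool 187/538 = 34.8% → the regular-round pool
The regular-round pool wins overall and in every department group — no reversal.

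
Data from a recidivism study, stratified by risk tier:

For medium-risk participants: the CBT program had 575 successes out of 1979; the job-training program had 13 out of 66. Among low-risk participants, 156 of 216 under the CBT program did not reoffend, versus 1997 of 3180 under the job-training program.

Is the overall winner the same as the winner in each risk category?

No

Medium-risk: the CBT program 575/1979 = 29.1%, the job-training program 13/66 = 19.7% → the CBT program
Low-risk: the CBT program 156/216 = 72.2%, the job-training program 1997/3180 = 62.8% → the CBT program
Overall: the CBT program 731/2195 = 33.3%, the job-training program 2010/3246 = 61.9% → the job-training program
The CBT program wins each risk group but the job-training program wins overall — the comparison reverses. The CBT program's participants skew toward medium-risk, which has a lower base rate.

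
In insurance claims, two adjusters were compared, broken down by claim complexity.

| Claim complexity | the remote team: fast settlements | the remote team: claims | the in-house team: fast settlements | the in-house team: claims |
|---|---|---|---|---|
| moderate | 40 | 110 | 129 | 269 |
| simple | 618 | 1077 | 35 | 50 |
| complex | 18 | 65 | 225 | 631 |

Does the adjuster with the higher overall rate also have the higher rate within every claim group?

No

Moderate: the remote team 40/110 = 36.4%, the in-house team 129/269 = 48.0% → the in-house team
Simple: the remote team 618/1077 = 57.4%, the in-house team 35/50 = 70.0% → the in-house team
Complex: the remote team 18/65 = 27.7%, the in-house team 225/631 = 35.7% → the in-house team
Overall: the remote team 676/1252 = 54.0%, the in-house team 389/950 = 40.9% → the remote team
The in-house team wins each claim group but the remote team wins overall — the comparison reverses. The in-house team's claims skew toward complex, which has a lower base rate.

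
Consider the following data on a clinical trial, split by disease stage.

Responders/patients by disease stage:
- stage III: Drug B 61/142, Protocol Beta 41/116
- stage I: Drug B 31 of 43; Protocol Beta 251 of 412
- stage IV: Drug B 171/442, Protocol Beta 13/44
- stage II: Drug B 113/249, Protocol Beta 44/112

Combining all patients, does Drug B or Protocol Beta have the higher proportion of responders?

Protocol Beta

Stage III: Drug B 61/142 = 43.0%, Protocol Beta 41/116 = 35.3% → Drug B
Stage I: Drug B 31/43 = 72.1%, Protocol Beta 251/412 = 60.9% → Drug B
Stage IV: Drug B 171/442 = 38.7%, Protocol Beta 13/44 = 29.5% → Drug B
Stage II: Drug B 113/249 = 45.4%, Protocol Beta 44/112 = 39.3% → Drug B
Overall: Drug B 376/876 = 42.9%, Protocol Beta 349/684 = 51.0% → Protocol Beta
(Drug B wins every disease group but Protocol Beta wins overall — Drug B's patients skew toward the low-rate stage IV group.)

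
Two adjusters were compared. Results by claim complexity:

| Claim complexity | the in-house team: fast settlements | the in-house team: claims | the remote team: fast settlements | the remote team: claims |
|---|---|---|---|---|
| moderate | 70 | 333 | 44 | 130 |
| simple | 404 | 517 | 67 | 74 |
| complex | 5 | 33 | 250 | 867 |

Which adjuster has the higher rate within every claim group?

Moderate: the in-house team 70/333 = 21.0%, the remote team 44/130 = 33.8% → the remote team
Simple: the in-house team 404/517 = 78.1%, the remote team 67/74 = 90.5% → the remote team
Complex: the in-house team 5/33 = 15.2%, the remote team 250/867 = 28.8% → the remote team
The remote team has the higher rate in all 3 groups.

the remote team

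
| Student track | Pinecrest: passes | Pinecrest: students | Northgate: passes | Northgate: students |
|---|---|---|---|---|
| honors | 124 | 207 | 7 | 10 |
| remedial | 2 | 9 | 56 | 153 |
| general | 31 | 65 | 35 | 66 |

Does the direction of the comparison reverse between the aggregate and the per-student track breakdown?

Yes

Honors: Pinecrest 124/207 = 59.9%, Northgate 7/10 = 70.0% → Northgate
Remedial: Pinecrest 2/9 = 22.2%, Northgate 56/153 = 36.6% → Northgate
General: Pinecrest 31/65 = 47.7%, Northgate 35/66 = 53.0% → Northgate
Overall: Pinecrest 157/281 = 55.9%, Northgate 98/229 = 42.8% → Pinecrest
Northgate wins each student group but Pinecrest wins overall — the comparison reverses. Northgate's students skew toward remedial, which has a lower base rate.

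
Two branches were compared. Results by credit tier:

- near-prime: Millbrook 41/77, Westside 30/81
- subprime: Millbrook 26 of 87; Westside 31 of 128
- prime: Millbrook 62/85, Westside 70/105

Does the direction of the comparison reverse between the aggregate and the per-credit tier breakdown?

Near-prime: Millbrook 41/77 = 53.2%, Westside 30/81 = 37.0% → Millbrook
Subprime: Millbrook 26/87 = 29.9%, Westside 31/128 = 24.2% → Millbrook
Prime: Millbrook 62/85 = 72.9%, Westside 70/105 = 66.7% → Millbrook
Overall: Millbrook 129/249 = 51.8%, Westside 131/314 = 41.7% → Millbrook
Millbrook wins overall and in every credit group — no reversal.

No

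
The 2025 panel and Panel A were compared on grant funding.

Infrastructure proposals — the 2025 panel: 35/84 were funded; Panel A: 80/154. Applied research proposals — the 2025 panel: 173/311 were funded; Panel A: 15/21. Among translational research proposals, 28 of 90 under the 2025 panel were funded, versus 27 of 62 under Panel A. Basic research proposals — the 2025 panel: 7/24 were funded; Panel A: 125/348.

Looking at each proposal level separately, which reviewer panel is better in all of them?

Infrastructure: the 2025 panel 35/84 = 41.7%, Panel A 80/154 = 51.9% → Panel A
Applied research: the 2025 panel 173/311 = 55.6%, Panel A 15/21 = 71.4% → Panel A
Translational research: the 2025 panel 28/90 = 31.1%, Panel A 27/62 = 43.5% → Panel A
Basic research: the 2025 panel 7/24 = 29.2%, Panel A 125/348 = 35.9% → Panel A
Panel A has the higher rate in all 4 groups.

Panel A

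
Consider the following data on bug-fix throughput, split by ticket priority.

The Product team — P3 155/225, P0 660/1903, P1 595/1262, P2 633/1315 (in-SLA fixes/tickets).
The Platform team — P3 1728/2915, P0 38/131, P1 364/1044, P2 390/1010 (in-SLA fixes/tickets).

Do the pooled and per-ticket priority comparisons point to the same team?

No

P3: the Product team 155/225 = 68.9%, the Platform team 1728/2915 = 59.3% → the Product team
P0: the Product team 660/1903 = 34.7%, the Platform team 38/131 = 29.0% → the Product team
P1: the Product team 595/1262 = 47.1%, the Platform team 364/1044 = 34.9% → the Product team
P2: the Product team 633/1315 = 48.1%, the Platform team 390/1010 = 38.6% → the Product team
Overall: the Product team 2043/4705 = 43.4%, the Platform team 2520/5100 = 49.4% → the Platform team
The Product team wins each ticket group but the Platform team wins overall — the comparison reverses. The Product team's tickets skew toward P0, which has a lower base rate.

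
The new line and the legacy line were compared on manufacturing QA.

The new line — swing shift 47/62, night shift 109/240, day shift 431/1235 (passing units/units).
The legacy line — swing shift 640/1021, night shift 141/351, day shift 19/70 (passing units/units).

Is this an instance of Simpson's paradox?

Yes

Swing shift: the new line 47/62 = 75.8%, the legacy line 640/1021 = 62.7% → the new line
Night shift: the new line 109/240 = 45.4%, the legacy line 141/351 = 40.2% → the new line
Day shift: the new line 431/1235 = 34.9%, the legacy line 19/70 = 27.1% → the new line
Overall: the new line 587/1537 = 38.2%, the legacy line 800/1442 = 55.5% → the legacy line
The new line wins each shift group but the legacy line wins overall — the comparison reverses. The new line's units skew toward day shift, which has a lower base rate.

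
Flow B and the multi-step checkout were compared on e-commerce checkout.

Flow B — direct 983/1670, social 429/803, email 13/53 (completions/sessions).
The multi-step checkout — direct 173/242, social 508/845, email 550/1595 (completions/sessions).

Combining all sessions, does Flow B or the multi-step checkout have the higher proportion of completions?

Flow B

Direct: Flow B 983/1670 = 58.9%, the multi-step checkout 173/242 = 71.5% → the multi-step checkout
Social: Flow B 429/803 = 53.4%, the multi-step checkout 508/845 = 60.1% → the multi-step checkout
Email: Flow B 13/53 = 24.5%, the multi-step checkout 550/1595 = 34.5% → the multi-step checkout
Overall: Flow B 1425/2526 = 56.4%, the multi-step checkout 1231/2682 = 45.9% → Flow B
(The multi-step checkout wins every traffic group but Flow B wins overall — the multi-step checkout's sessions skew toward the low-rate email group.)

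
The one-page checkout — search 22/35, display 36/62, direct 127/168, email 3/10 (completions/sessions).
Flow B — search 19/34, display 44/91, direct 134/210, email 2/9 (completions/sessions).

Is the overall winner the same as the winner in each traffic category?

Yes

Search: the one-page checkout 22/35 = 62.9%, Flow B 19/34 = 55.9% → the one-page checkout
Display: the one-page checkout 36/62 = 58.1%, Flow B 44/91 = 48.4% → the one-page checkout
Direct: the one-page checkout 127/168 = 75.6%, Flow B 134/210 = 63.8% → the one-page checkout
Email: the one-page checkout 3/10 = 30.0%, Flow B 2/9 = 22.2% → the one-page checkout
Overall: the one-page checkout 188/275 = 68.4%, Flow B 199/344 = 57.8% → the one-page checkout
The one-page checkout wins overall and in every traffic group — no reversal.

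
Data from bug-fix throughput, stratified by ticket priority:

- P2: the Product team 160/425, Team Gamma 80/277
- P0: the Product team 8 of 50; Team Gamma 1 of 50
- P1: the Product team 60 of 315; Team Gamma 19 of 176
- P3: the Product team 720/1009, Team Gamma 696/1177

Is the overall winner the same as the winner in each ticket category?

P2: the Product team 160/425 = 37.6%, Team Gamma 80/277 = 28.9% → the Product team
P0: the Product team 8/50 = 16.0%, Team Gamma 1/50 = 2.0% → the Product team
P1: the Product team 60/315 = 19.0%, Team Gamma 19/176 = 10.8% → the Product team
P3: the Product team 720/1009 = 71.4%, Team Gamma 696/1177 = 59.1% → the Product team
Overall: the Product team 948/1799 = 52.7%, Team Gamma 796/1680 = 47.4% → the Product team
The Product team wins overall and in every ticket group — no reversal.

Yes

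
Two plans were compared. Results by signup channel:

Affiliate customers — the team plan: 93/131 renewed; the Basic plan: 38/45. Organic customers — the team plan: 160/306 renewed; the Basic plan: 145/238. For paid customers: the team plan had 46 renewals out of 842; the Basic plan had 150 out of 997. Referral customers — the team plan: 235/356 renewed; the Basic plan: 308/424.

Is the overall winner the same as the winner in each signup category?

Yes

Affiliate: the team plan 93/131 = 71.0%, the Basic plan 38/45 = 84.4% → the Basic plan
Organic: the team plan 160/306 = 52.3%, the Basic plan 145/238 = 60.9% → the Basic plan
Paid: the team plan 46/842 = 5.5%, the Basic plan 150/997 = 15.0% → the Basic plan
Referral: the team plan 235/356 = 66.0%, the Basic plan 308/424 = 72.6% → the Basic plan
Overall: the team plan 534/1635 = 32.7%, the Basic plan 641/1704 = 37.6% → the Basic plan
The Basic plan wins overall and in every signup group — no reversal.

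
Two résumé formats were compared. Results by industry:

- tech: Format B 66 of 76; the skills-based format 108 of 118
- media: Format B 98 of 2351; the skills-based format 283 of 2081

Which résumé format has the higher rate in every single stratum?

Tech: Format B 66/76 = 86.8%, the skills-based format 108/118 = 91.5% → the skills-based format
Media: Format B 98/2351 = 4.2%, the skills-based format 283/2081 = 13.6% → the skills-based format
The skills-based format has the higher rate in both groups.

the skills-based format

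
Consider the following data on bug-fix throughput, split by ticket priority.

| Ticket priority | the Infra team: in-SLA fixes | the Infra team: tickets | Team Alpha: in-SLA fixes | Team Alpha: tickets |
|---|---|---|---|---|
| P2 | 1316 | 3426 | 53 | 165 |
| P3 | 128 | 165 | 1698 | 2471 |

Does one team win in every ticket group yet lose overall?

P2: the Infra team 1316/3426 = 38.4%, Team Alpha 53/165 = 32.1% → the Infra team
P3: the Infra team 128/165 = 77.6%, Team Alpha 1698/2471 = 68.7% → the Infra team
Overall: the Infra team 1444/3591 = 40.2%, Team Alpha 1751/2636 = 66.4% → Team Alpha
The Infra team wins each ticket group but Team Alpha wins overall — the comparison reverses. The Infra team's tickets skew toward P2, which has a lower base rate.

Yes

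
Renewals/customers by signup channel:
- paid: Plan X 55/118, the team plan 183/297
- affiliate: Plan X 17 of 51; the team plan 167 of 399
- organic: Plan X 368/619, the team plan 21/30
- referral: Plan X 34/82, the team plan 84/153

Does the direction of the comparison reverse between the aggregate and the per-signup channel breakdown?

Yes

Paid: Plan X 55/118 = 46.6%, the team plan 183/297 = 61.6% → the team plan
Affiliate: Plan X 17/51 = 33.3%, the team plan 167/399 = 41.9% → the team plan
Organic: Plan X 368/619 = 59.5%, the team plan 21/30 = 70.0% → the team plan
Referral: Plan X 34/82 = 41.5%, the team plan 84/153 = 54.9% → the team plan
Overall: Plan X 474/870 = 54.5%, the team plan 455/879 = 51.8% → Plan X
The team plan wins each signup group but Plan X wins overall — the comparison reverses. The team plan's customers skew toward affiliate, which has a lower base rate.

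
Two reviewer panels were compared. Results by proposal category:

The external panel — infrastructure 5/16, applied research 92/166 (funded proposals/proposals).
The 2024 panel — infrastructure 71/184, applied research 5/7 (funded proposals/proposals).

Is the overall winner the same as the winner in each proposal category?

Infrastructure: the external panel 5/16 = 31.2%, the 2024 panel 71/184 = 38.6% → the 2024 panel
Applied research: the external panel 92/166 = 55.4%, the 2024 panel 5/7 = 71.4% → the 2024 panel
Overall: the external panel 97/182 = 53.3%, the 2024 panel 76/191 = 39.8% → the external panel
The 2024 panel wins each proposal group but the external panel wins overall — the comparison reverses. The 2024 panel's proposals skew toward infrastructure, which has a lower base rate.

No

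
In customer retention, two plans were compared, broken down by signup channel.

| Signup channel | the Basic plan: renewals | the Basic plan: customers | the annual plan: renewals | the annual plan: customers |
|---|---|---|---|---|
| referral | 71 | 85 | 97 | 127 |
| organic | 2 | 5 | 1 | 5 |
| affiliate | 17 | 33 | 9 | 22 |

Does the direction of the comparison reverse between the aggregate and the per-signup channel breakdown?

No

Referral: the Basic plan 71/85 = 83.5%, the annual plan 97/127 = 76.4% → the Basic plan
Organic: the Basic plan 2/5 = 40.0%, the annual plan 1/5 = 20.0% → the Basic plan
Affiliate: the Basic plan 17/33 = 51.5%, the annual plan 9/22 = 40.9% → the Basic plan
Overall: the Basic plan 90/123 = 73.2%, the annual plan 107/154 = 69.5% → the Basic plan
The Basic plan wins overall and in every signup group — no reversal.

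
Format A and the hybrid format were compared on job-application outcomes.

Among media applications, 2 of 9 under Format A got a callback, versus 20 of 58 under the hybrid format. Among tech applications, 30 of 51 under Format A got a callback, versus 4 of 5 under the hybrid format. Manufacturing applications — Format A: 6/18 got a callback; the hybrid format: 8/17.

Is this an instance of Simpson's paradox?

Media: Format A 2/9 = 22.2%, the hybrid format 20/58 = 34.5% → the hybrid format
Tech: Format A 30/51 = 58.8%, the hybrid format 4/5 = 80.0% → the hybrid format
Manufacturing: Format A 6/18 = 33.3%, the hybrid format 8/17 = 47.1% → the hybrid format
Overall: Format A 38/78 = 48.7%, the hybrid format 32/80 = 40.0% → Format A
The hybrid format wins each industry group but Format A wins overall — the comparison reverses. The hybrid format's applications skew toward media, which has a lower base rate.

Yes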